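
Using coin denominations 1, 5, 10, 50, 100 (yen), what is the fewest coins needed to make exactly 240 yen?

240 = 2×100 + 4×10
Total coins = 2 + 4 = 6

6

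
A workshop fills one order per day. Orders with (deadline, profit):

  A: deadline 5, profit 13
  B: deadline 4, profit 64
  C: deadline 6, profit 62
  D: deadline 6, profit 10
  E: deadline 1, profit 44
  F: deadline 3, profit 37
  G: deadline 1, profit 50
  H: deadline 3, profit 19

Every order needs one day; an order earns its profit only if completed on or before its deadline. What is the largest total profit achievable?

245

By profit: B(d4,64), C(d6,62), G(d1,50), E(d1,44), F(d3,37), H(d3,19), A(d5,13), D(d6,10)
B→slot 4; C→slot 6; G→slot 1; E skipped; F→slot 3; H→slot 2; A→slot 5; D skipped.
Profit = 50 + 19 + 37 + 64 + 13 + 62 = 245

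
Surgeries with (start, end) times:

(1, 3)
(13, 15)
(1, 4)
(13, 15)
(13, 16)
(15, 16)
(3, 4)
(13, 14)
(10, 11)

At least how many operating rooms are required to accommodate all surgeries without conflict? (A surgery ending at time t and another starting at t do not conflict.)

The answer is the maximum number of intervals overlapping at any instant.
starts: [1, 1, 3, 10, 13, 13, 13, 13, 15]
ends:   [3, 4, 4, 11, 14, 15, 15, 16, 16]
s1→1 s1→2 e3→1 s3→2 e4→1 e4→0 s10→1 e11→0 s13→1 s13→2 s13→3 s13→4  — peak 4.

4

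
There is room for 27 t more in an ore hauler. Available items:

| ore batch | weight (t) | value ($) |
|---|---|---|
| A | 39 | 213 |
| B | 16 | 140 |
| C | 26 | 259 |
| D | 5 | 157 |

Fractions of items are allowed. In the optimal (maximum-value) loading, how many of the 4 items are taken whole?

Order: D (157/5=31.40) > C (259/26=9.96) > B (140/16=8.75) > A (213/39=5.46)
Fill: take D (5 @ 157) → take 22/26 of C → 219.15; 27/27 used.
1 item(s) taken whole; one partial (take 22/26 of C).

1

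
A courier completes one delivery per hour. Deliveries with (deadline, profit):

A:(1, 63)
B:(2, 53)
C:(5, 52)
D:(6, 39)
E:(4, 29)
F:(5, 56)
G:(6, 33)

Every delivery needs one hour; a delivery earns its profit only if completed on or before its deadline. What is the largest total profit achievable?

296

Sort by profit descending; place each in the latest free slot ≤ its deadline.
By profit: A(d1,63), F(d5,56), B(d2,53), C(d5,52), D(d6,39), G(d6,33), E(d4,29)
A→slot 1; F→slot 5; B→slot 2; C→slot 4; D→slot 6; G→slot 3; E skipped.
Profit = 63 + 53 + 33 + 52 + 56 + 39 = 296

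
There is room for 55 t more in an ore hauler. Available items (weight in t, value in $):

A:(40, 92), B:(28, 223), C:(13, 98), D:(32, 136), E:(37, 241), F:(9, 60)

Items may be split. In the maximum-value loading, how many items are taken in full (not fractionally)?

Sort by value per unit weight and fill in that order.
Ratios (sorted): B 7.96, C 7.54, F 6.67, E 6.51, D 4.25, A 2.30
take B (28 @ 223); take C (13 @ 98); take F (9 @ 60); take 5/37 of E → 32.57. Capacity used 55/55.
3 item(s) taken whole; one partial (take 5/37 of E).

3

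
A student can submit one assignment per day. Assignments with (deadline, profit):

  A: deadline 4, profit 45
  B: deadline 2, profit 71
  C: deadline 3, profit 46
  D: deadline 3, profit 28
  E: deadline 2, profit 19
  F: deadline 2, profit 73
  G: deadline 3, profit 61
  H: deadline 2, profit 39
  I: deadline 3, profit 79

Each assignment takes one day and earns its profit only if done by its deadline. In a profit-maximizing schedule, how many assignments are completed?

Sort by profit descending; place each in the latest free slot ≤ its deadline.
Profit order: I=79 F=73 B=71 G=61 C=46 A=45 H=39 D=28 E=19
Assign: I→slot 3, F→slot 2, B→slot 1, G skipped, C skipped, A→slot 4, H skipped, D skipped, E skipped.
Slots: [1:B] [2:F] [3:I] [4:A]
4 of 9 scheduled.

4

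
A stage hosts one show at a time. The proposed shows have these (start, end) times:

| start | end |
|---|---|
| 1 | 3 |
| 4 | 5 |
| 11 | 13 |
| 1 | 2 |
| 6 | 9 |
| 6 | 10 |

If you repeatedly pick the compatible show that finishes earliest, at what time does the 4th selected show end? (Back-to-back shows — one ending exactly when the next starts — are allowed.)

13

Order by finish time; keep every interval that doesn't clash with the previous kept one.
Sorted by end: (1,2)  (1,3)  (4,5)  (6,9)  (6,10)  (11,13)
take (1,2); skip (1,3); take (4,5); take (6,9); skip (6,10); take (11,13).
Selected: (1,2) (4,5) (6,9) (11,13)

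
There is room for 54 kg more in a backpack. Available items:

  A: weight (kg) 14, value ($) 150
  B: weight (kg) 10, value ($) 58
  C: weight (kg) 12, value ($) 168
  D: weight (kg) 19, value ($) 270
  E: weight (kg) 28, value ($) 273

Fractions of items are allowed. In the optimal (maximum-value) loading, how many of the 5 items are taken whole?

3

Order: D (270/19=14.21) > C (168/12=14.00) > A (150/14=10.71) > E (273/28=9.75) > B (58/10=5.80)
Fill: take D (19 @ 270) → take C (12 @ 168) → take A (14 @ 150) → take 9/28 of E → 87.75; 54/54 used.
3 item(s) taken whole; one partial (take 9/28 of E).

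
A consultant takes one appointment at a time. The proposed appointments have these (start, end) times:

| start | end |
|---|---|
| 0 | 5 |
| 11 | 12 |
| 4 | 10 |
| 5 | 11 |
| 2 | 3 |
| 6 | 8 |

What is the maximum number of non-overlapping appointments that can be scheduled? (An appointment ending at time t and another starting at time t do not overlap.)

3

Sort by end time and greedily take each interval whose start is ≥ the last chosen end.
By end time: (2,3), (0,5), (6,8), (4,10), (5,11), (11,12).
Pick (2,3); next start ≥ 3 → (6,8); next start ≥ 8 → (11,12).
Selected 3 appointments.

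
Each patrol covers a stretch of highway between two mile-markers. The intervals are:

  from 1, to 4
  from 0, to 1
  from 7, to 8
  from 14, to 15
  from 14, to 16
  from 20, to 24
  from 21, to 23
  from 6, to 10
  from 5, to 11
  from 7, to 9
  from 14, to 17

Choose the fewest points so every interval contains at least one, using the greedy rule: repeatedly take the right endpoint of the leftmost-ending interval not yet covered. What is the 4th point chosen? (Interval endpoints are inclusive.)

Process intervals by earliest right end; each time one isn't hit yet, stab at its right endpoint.
Sorted: [0,1] [1,4] [7,8] [7,9] [6,10] [5,11] [14,15] [14,16] [14,17] [21,23] [20,24]
{[0,1],[1,4]} hit by 1; {[7,8],[7,9],[6,10],[5,11]} hit by 8; {[14,15],[14,16],[14,17]} hit by 15; {[21,23],[20,24]} hit by 23.
Points: 1, 8, 15, 23 (4 total).

23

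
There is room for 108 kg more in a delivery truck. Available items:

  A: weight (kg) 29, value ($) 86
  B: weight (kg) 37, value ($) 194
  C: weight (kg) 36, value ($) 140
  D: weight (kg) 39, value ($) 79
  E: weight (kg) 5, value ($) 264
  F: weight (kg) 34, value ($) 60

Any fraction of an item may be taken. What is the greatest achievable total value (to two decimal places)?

Sort by value per unit weight and fill in that order.
Order: E (264/5=52.80) > B (194/37=5.24) > C (140/36=3.89) > A (86/29=2.97) > D (79/39=2.03) > F (60/34=1.76)
Fill: take E (5 @ 264) → take B (37 @ 194) → take C (36 @ 140) → take A (29 @ 86) → take 1/39 of D → 2.03; 108/108 used.
Total value = 686.03

686.03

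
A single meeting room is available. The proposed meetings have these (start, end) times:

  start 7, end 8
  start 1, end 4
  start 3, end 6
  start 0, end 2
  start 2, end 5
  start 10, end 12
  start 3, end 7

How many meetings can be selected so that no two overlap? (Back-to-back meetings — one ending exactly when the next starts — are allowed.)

4

Sort by end time and greedily take each interval whose start is ≥ the last chosen end.
By end time: (0,2), (1,4), (2,5), (3,6), (3,7), (7,8), (10,12).
Pick (0,2); next start ≥ 2 → (2,5); next start ≥ 5 → (7,8); next start ≥ 8 → (10,12).
Selected 4 meetings.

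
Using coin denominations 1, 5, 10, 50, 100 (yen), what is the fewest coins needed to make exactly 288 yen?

10

Use the largest denomination that fits, subtract, and repeat.
288 = 2×100 + 1×50 + 3×10 + 1×5 + 3×1
Total coins = 2 + 1 + 3 + 1 + 3 = 10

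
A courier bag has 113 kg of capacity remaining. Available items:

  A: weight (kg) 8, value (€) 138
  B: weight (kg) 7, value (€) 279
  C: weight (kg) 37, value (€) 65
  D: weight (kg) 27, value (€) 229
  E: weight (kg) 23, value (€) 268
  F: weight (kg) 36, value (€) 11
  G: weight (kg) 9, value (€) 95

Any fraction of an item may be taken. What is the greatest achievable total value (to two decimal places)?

Greedy by value/weight ratio, highest first.
Order: B (279/7=39.86) > A (138/8=17.25) > E (268/23=11.65) > G (95/9=10.56) > D (229/27=8.48) > C (65/37=1.76) > F (11/36=0.31)
Fill: take B (7 @ 279) → take A (8 @ 138) → take E (23 @ 268) → take G (9 @ 95) → take D (27 @ 229) → take C (37 @ 65) → take 2/36 of F → 0.61; 113/113 used.
Total value = 1074.61

1074.61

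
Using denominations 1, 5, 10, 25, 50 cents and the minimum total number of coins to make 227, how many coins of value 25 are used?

1

Use the largest denomination that fits, subtract, and repeat.
227 − 4×50→27 − 1×25→2 − 2×1→0
Count of 25: 1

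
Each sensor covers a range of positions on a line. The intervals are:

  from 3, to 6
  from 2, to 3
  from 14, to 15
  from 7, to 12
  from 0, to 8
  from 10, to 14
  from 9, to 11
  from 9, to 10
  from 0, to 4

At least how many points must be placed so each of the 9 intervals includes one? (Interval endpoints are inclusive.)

Process intervals by earliest right end; each time one isn't hit yet, stab at its right endpoint.
By right end: [2,3]  [0,4]  [3,6]  [0,8]  [9,10]  [9,11]  [7,12]  [10,14]  [14,15]
[2,3] uncovered → point at 3; [9,10] uncovered → point at 10; [14,15] uncovered → point at 15.
Points: 3, 10, 15 (3 total).

3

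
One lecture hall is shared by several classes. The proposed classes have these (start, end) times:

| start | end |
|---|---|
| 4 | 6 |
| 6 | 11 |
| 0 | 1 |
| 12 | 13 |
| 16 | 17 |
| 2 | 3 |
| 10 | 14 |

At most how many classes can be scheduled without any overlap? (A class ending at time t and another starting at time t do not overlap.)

Sort by end time and greedily take each interval whose start is ≥ the last chosen end.
Sorted by end: (0,1)  (2,3)  (4,6)  (6,11)  (12,13)  (10,14)  (16,17)
take (0,1); take (2,3); take (4,6); take (6,11); take (12,13); take (16,17).
Selected 6 classes.

6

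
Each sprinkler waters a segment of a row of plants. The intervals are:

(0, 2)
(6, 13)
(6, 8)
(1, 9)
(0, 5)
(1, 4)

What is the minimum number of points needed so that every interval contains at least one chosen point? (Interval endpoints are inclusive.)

2

Sorted: [0,2] [1,4] [0,5] [6,8] [1,9] [6,13]
{[0,2],[1,4],[0,5]} hit by 2; {[6,8],[1,9],[6,13]} hit by 8.
Points: 2, 8 (2 total).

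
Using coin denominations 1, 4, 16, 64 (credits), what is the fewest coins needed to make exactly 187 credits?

10

187 = 2×64 + 3×16 + 2×4 + 3×1
Total coins = 2 + 3 + 2 + 3 = 10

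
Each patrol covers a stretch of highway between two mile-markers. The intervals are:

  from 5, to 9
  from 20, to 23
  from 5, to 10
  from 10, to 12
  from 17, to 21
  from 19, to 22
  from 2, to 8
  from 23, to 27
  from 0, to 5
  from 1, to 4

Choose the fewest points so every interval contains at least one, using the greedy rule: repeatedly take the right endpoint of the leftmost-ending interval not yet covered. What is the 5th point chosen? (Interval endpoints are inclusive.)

Sort by right endpoint; whenever an interval is uncovered, place a point at its right end.
By right end: [1,4]  [0,5]  [2,8]  [5,9]  [5,10]  [10,12]  [17,21]  [19,22]  [20,23]  [23,27]
[1,4] uncovered → point at 4; [5,9] uncovered → point at 9; [10,12] uncovered → point at 12; [17,21] uncovered → point at 21; [23,27] uncovered → point at 27.
Points: 4, 9, 12, 21, 27 (5 total).

27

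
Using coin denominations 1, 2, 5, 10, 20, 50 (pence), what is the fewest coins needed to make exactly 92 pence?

Use the largest denomination that fits, subtract, and repeat.
92 = 1×50 + 2×20 + 1×2
Total coins = 1 + 2 + 1 = 4

4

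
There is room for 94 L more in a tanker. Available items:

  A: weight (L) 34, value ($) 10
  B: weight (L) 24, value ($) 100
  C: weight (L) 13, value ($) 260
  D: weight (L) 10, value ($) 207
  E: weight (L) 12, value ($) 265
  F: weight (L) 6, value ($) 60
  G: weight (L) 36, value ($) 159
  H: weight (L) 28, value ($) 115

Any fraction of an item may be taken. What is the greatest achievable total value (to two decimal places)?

1021.83

Order: E (265/12=22.08) > D (207/10=20.70) > C (260/13=20.00) > F (60/6=10.00) > G (159/36=4.42) > B (100/24=4.17) > H (115/28=4.11) > A (10/34=0.29)
Fill: take E (12 @ 265) → take D (10 @ 207) → take C (13 @ 260) → take F (6 @ 60) → take G (36 @ 159) → take 17/24 of B → 70.83; 94/94 used.
Total value = 1021.83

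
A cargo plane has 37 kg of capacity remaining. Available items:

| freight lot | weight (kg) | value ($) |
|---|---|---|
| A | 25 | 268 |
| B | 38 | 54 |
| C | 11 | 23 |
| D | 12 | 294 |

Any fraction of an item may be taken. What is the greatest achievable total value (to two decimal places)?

Sort by value per unit weight and fill in that order.
Ratios (sorted): D 24.50, A 10.72, C 2.09, B 1.42
take D (12 @ 294); take A (25 @ 268). Capacity used 37/37.
Total value = 562.00

562.00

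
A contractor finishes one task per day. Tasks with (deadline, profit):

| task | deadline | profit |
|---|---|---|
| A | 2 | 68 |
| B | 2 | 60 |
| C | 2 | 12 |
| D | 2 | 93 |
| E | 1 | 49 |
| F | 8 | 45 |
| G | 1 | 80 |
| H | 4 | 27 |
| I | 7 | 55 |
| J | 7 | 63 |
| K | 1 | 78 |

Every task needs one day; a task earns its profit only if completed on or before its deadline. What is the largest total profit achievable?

Sort by profit descending; place each in the latest free slot ≤ its deadline.
Profit order: D=93 G=80 K=78 A=68 J=63 B=60 I=55 E=49 F=45 H=27 C=12
Assign: D→slot 2, G→slot 1, K skipped, A skipped, J→slot 7, B skipped, I→slot 6, E skipped, F→slot 8, H→slot 4, C skipped.
Slots: [1:G] [2:D] [4:H] [6:I] [7:J] [8:F]
Profit = 80 + 93 + 27 + 55 + 63 + 45 = 363

363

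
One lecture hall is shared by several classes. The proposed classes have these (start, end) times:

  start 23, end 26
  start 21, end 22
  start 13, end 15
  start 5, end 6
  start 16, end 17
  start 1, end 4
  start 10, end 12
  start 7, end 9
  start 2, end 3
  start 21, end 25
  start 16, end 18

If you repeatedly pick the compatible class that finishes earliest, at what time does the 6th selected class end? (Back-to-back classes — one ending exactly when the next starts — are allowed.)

Order by finish time; keep every interval that doesn't clash with the previous kept one.
Sorted by end: (2,3)  (1,4)  (5,6)  (7,9)  (10,12)  (13,15)  (16,17)  (16,18)  (21,22)  (21,25)  (23,26)
take (2,3); take (5,6); take (7,9); take (10,12); take (13,15); take (16,17); skip (16,18); take (21,22); skip (21,25); take (23,26).
Selected: (2,3) (5,6) (7,9) (10,12) (13,15) (16,17) (21,22) (23,26)

17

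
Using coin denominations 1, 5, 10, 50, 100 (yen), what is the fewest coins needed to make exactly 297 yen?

Greedy: take as many of the largest coin as possible, then repeat with the remainder.
297 − 2×100→97 − 1×50→47 − 4×10→7 − 1×5→2 − 2×1→0
Total coins = 2 + 1 + 4 + 1 + 2 = 10

10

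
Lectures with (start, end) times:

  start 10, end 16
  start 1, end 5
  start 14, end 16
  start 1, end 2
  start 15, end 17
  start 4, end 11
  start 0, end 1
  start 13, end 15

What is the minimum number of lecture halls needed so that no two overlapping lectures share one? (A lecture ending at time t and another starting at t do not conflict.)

Events (time:±→running): 0:+→1 1:-→0 1:+→1 1:+→2 2:-→1 4:+→2 5:-→1 10:+→2 11:-→1 13:+→2 14:+→3 … peak 3.

3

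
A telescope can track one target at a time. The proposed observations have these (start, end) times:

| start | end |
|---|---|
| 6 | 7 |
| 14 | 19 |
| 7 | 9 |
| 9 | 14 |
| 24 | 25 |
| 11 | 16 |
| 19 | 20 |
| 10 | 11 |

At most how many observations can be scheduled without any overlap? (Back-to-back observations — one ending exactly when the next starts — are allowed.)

6

Order by finish time; keep every interval that doesn't clash with the previous kept one.
Sorted by end: (6,7)  (7,9)  (10,11)  (9,14)  (11,16)  (14,19)  (19,20)  (24,25)
take (6,7); take (7,9); take (10,11); take (11,16); take (19,20); take (24,25).
Selected 6 observations.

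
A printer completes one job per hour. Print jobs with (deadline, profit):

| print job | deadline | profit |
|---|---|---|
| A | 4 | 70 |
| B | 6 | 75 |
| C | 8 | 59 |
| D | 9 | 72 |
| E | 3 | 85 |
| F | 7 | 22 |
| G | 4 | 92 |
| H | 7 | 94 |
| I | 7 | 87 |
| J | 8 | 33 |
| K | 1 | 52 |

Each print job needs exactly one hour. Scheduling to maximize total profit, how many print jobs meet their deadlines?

9

Take jobs in profit order; each goes to the latest open slot no later than its deadline.
By profit: H(d7,94), G(d4,92), I(d7,87), E(d3,85), B(d6,75), D(d9,72), A(d4,70), C(d8,59), K(d1,52), J(d8,33), F(d7,22)
H→slot 7; G→slot 4; I→slot 6; E→slot 3; B→slot 5; D→slot 9; A→slot 2; C→slot 8; K→slot 1; J skipped; F skipped.
9 of 11 scheduled.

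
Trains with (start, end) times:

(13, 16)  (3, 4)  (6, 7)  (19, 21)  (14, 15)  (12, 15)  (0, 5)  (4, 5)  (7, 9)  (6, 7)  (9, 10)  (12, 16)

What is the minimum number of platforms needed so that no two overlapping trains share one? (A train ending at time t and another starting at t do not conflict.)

4

The answer is the maximum number of intervals overlapping at any instant.
Events (time:±→running): 0:+→1 3:+→2 4:-→1 4:+→2 5:-→1 5:-→0 6:+→1 6:+→2 7:-→1 7:-→0 7:+→1 9:-→0 9:+→1 10:-→0 12:+→1 12:+→2 13:+→3 14:+→4 … peak 4.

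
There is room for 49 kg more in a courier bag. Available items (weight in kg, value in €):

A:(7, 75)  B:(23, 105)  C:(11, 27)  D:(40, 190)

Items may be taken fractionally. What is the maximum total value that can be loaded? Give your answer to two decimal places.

Sort by value per unit weight and fill in that order.
Ratios (sorted): A 10.71, D 4.75, B 4.57, C 2.45
take A (7 @ 75); take D (40 @ 190); take 2/23 of B → 9.13. Capacity used 49/49.
Total value = 274.13

274.13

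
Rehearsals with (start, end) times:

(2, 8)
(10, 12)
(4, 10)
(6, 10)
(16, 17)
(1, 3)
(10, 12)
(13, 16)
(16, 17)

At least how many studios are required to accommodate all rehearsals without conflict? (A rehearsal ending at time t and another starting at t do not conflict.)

The answer is the maximum number of intervals overlapping at any instant.
starts: [1, 2, 4, 6, 10, 10, 13, 16, 16]
ends:   [3, 8, 10, 10, 12, 12, 16, 17, 17]
s1→1 s2→2 e3→1 s4→2 s6→3  — peak 3.

3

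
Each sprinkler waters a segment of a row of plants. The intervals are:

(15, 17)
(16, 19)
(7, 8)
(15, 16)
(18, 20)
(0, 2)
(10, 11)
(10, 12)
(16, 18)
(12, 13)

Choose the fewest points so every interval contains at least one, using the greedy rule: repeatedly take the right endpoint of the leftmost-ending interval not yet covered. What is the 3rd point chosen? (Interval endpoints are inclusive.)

11

Sorted: [0,2] [7,8] [10,11] [10,12] [12,13] [15,16] [15,17] [16,18] [16,19] [18,20]
{[0,2]} hit by 2; {[7,8]} hit by 8; {[10,11],[10,12]} hit by 11; {[12,13]} hit by 13; {[15,16],[15,17],[16,18],[16,19]} hit by 16; {[18,20]} hit by 20.
Points: 2, 8, 11, 13, 16, 20 (6 total).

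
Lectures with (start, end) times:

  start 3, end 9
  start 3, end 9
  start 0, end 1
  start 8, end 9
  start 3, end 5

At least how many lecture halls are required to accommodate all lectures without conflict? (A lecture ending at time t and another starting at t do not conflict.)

3

The answer is the maximum number of intervals overlapping at any instant.
starts: [0, 3, 3, 3, 8]
ends:   [1, 5, 9, 9, 9]
s0→1 e1→0 s3→1 s3→2 s3→3  — peak 3.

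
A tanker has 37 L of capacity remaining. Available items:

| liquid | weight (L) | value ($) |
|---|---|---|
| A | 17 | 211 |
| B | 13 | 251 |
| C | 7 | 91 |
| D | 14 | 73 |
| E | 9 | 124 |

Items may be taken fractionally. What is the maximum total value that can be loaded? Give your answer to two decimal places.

Greedy by value/weight ratio, highest first.
Ratios (sorted): B 19.31, E 13.78, C 13.00, A 12.41, D 5.21
take B (13 @ 251); take E (9 @ 124); take C (7 @ 91); take 8/17 of A → 99.29. Capacity used 37/37.
Total value = 565.29

565.29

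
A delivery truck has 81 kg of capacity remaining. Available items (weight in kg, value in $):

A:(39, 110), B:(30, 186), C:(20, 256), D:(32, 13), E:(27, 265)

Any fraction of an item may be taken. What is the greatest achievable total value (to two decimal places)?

Sort by value per unit weight and fill in that order.
Order: C (256/20=12.80) > E (265/27=9.81) > B (186/30=6.20) > A (110/39=2.82) > D (13/32=0.41)
Fill: take C (20 @ 256) → take E (27 @ 265) → take B (30 @ 186) → take 4/39 of A → 11.28; 81/81 used.
Total value = 718.28

718.28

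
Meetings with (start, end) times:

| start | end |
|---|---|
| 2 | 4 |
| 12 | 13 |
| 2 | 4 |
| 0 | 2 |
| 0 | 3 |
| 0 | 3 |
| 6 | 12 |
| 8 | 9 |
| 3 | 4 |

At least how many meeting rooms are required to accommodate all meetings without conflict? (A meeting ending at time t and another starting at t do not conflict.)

The answer is the maximum number of intervals overlapping at any instant.
starts: [0, 0, 0, 2, 2, 3, 6, 8, 12]
ends:   [2, 3, 3, 4, 4, 4, 9, 12, 13]
s0→1 s0→2 s0→3 e2→2 s2→3 s2→4  — peak 4.

4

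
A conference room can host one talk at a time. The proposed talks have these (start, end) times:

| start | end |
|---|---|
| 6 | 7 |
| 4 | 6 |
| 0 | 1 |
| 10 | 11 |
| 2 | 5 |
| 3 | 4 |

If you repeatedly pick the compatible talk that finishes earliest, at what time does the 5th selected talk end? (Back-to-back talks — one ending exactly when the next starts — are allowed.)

11

Greedy by earliest finish: after sorting by end time, pick each interval compatible with the last pick.
Sorted by end: (0,1)  (3,4)  (2,5)  (4,6)  (6,7)  (10,11)
take (0,1); take (3,4); take (4,6); take (6,7); take (10,11).
Selected: (0,1) (3,4) (4,6) (6,7) (10,11)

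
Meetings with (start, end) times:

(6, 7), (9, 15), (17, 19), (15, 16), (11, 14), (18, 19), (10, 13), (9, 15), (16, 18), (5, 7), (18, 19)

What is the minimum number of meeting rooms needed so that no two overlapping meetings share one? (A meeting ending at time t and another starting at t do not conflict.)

4

Events (time:±→running): 5:+→1 6:+→2 7:-→1 7:-→0 9:+→1 9:+→2 10:+→3 11:+→4 … peak 4.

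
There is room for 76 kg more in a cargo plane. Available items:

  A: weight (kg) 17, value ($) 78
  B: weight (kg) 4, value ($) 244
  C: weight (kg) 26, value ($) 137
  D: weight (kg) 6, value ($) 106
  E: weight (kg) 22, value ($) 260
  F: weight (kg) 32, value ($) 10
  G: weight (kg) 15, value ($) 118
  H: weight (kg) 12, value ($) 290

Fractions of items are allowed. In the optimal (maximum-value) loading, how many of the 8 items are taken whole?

5

Order: B (244/4=61.00) > H (290/12=24.17) > D (106/6=17.67) > E (260/22=11.82) > G (118/15=7.87) > C (137/26=5.27) > A (78/17=4.59) > F (10/32=0.31)
Fill: take B (4 @ 244) → take H (12 @ 290) → take D (6 @ 106) → take E (22 @ 260) → take G (15 @ 118) → take 17/26 of C → 89.58; 76/76 used.
5 item(s) taken whole; one partial (take 17/26 of C).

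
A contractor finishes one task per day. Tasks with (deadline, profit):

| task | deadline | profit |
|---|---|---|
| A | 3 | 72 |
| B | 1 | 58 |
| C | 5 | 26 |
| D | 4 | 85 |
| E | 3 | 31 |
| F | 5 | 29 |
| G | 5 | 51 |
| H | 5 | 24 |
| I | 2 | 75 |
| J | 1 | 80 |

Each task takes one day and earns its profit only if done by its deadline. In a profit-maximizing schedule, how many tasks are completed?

By profit: D(d4,85), J(d1,80), I(d2,75), A(d3,72), B(d1,58), G(d5,51), E(d3,31), F(d5,29), C(d5,26), H(d5,24)
D→slot 4; J→slot 1; I→slot 2; A→slot 3; B skipped; G→slot 5; E skipped; F skipped; C skipped; H skipped.
5 of 10 scheduled.

5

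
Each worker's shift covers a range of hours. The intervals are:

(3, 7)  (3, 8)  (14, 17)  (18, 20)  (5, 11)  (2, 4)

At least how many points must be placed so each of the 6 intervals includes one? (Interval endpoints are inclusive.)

4

Sort by right endpoint; whenever an interval is uncovered, place a point at its right end.
By right end: [2,4]  [3,7]  [3,8]  [5,11]  [14,17]  [18,20]
[2,4] uncovered → point at 4; [5,11] uncovered → point at 11; [14,17] uncovered → point at 17; [18,20] uncovered → point at 20.
Points: 4, 11, 17, 20 (4 total).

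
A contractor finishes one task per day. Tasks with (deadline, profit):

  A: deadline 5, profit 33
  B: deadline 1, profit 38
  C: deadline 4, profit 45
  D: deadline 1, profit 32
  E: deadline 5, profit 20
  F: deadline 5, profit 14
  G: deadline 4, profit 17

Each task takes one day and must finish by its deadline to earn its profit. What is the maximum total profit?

Sort by profit descending; place each in the latest free slot ≤ its deadline.
By profit: C(d4,45), B(d1,38), A(d5,33), D(d1,32), E(d5,20), G(d4,17), F(d5,14)
C→slot 4; B→slot 1; A→slot 5; D skipped; E→slot 3; G→slot 2; F skipped.
Profit = 38 + 17 + 20 + 45 + 33 = 153

153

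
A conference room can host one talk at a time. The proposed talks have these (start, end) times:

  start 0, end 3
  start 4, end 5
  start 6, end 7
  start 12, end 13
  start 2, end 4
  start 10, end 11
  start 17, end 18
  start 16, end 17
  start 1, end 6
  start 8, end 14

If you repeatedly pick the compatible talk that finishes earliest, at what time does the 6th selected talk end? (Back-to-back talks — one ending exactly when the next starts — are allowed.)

Sort by end time and greedily take each interval whose start is ≥ the last chosen end.
By end time: (0,3), (2,4), (4,5), (1,6), (6,7), (10,11), (12,13), (8,14), (16,17), (17,18).
Pick (0,3); next start ≥ 3 → (4,5); next start ≥ 5 → (6,7); next start ≥ 7 → (10,11); next start ≥ 11 → (12,13); next start ≥ 13 → (16,17); next start ≥ 17 → (17,18).
Selected: (0,3) (4,5) (6,7) (10,11) (12,13) (16,17) (17,18)

17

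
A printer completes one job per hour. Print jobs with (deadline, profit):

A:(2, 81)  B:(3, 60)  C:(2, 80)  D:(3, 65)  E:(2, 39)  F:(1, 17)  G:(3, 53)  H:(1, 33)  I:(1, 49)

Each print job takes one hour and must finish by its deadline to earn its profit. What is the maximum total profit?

226

Take jobs in profit order; each goes to the latest open slot no later than its deadline.
Profit order: A=81 C=80 D=65 B=60 G=53 I=49 E=39 H=33 F=17
Assign: A→slot 2, C→slot 1, D→slot 3, B skipped, G skipped, I skipped, E skipped, H skipped, F skipped.
Slots: [1:C] [2:A] [3:D]
Profit = 80 + 81 + 65 = 226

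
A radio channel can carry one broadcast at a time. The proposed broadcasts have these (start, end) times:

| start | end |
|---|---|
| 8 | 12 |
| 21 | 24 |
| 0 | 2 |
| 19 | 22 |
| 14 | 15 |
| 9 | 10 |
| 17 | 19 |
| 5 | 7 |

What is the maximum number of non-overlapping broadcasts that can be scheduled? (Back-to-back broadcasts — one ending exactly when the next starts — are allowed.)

Sorted by end: (0,2)  (5,7)  (9,10)  (8,12)  (14,15)  (17,19)  (19,22)  (21,24)
take (0,2); take (5,7); take (9,10); take (14,15); take (17,19); take (19,22); skip (21,24).
Selected 6 broadcasts.

6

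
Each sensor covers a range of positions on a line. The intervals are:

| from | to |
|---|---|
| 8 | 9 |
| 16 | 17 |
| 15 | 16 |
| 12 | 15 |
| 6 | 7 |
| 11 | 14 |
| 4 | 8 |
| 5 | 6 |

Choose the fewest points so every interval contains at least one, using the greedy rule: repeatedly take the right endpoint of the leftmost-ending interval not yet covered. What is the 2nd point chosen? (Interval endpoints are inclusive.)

9

Sorted: [5,6] [6,7] [4,8] [8,9] [11,14] [12,15] [15,16] [16,17]
{[5,6],[6,7],[4,8]} hit by 6; {[8,9]} hit by 9; {[11,14],[12,15]} hit by 14; {[15,16],[16,17]} hit by 16.
Points: 6, 9, 14, 16 (4 total).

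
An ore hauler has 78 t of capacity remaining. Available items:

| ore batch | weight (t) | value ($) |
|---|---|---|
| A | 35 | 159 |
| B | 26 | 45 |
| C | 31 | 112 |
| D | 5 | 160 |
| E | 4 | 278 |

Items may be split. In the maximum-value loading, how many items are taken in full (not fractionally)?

Ratios (sorted): E 69.50, D 32.00, A 4.54, C 3.61, B 1.73
take E (4 @ 278); take D (5 @ 160); take A (35 @ 159); take C (31 @ 112); take 3/26 of B → 5.19. Capacity used 78/78.
4 item(s) taken whole; one partial (take 3/26 of B).

4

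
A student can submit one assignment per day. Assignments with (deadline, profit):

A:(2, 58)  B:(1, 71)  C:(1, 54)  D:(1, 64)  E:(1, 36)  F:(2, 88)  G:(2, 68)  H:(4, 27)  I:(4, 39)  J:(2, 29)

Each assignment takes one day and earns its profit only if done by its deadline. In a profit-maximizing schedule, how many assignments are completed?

4

By profit: F(d2,88), B(d1,71), G(d2,68), D(d1,64), A(d2,58), C(d1,54), I(d4,39), E(d1,36), J(d2,29), H(d4,27)
F→slot 2; B→slot 1; G skipped; D skipped; A skipped; C skipped; I→slot 4; E skipped; J skipped; H→slot 3.
4 of 10 scheduled.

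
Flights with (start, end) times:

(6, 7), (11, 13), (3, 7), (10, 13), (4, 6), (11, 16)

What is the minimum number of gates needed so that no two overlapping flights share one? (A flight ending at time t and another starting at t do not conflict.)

starts: [3, 4, 6, 10, 11, 11]
ends:   [6, 7, 7, 13, 13, 16]
s3→1 s4→2 e6→1 s6→2 e7→1 e7→0 s10→1 s11→2 s11→3  — peak 3.

3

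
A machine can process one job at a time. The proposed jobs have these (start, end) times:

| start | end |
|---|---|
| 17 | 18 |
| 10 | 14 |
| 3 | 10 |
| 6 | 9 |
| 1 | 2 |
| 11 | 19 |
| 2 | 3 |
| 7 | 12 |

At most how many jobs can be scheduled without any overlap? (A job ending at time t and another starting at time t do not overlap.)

By end time: (1,2), (2,3), (6,9), (3,10), (7,12), (10,14), (17,18), (11,19).
Pick (1,2); next start ≥ 2 → (2,3); next start ≥ 3 → (6,9); next start ≥ 9 → (10,14); next start ≥ 14 → (17,18).
Selected 5 jobs.

5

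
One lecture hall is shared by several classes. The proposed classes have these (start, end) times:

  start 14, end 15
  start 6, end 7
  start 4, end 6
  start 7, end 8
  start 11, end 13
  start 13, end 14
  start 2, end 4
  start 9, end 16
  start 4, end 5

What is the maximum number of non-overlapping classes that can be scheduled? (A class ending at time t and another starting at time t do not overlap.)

7

By end time: (2,4), (4,5), (4,6), (6,7), (7,8), (11,13), (13,14), (14,15), (9,16).
Pick (2,4); next start ≥ 4 → (4,5); next start ≥ 5 → (6,7); next start ≥ 7 → (7,8); next start ≥ 8 → (11,13); next start ≥ 13 → (13,14); next start ≥ 14 → (14,15).
Selected 7 classes.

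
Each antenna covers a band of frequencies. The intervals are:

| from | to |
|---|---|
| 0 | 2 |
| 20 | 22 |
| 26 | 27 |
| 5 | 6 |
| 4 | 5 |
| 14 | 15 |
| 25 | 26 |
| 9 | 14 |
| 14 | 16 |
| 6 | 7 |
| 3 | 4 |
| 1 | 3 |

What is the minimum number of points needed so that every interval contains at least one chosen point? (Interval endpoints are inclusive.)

Process intervals by earliest right end; each time one isn't hit yet, stab at its right endpoint.
Sorted: [0,2] [1,3] [3,4] [4,5] [5,6] [6,7] [9,14] [14,15] [14,16] [20,22] [25,26] [26,27]
{[0,2],[1,3]} hit by 2; {[3,4],[4,5]} hit by 4; {[5,6],[6,7]} hit by 6; {[9,14],[14,15],[14,16]} hit by 14; {[20,22]} hit by 22; {[25,26],[26,27]} hit by 26.
Points: 2, 4, 6, 14, 22, 26 (6 total).

6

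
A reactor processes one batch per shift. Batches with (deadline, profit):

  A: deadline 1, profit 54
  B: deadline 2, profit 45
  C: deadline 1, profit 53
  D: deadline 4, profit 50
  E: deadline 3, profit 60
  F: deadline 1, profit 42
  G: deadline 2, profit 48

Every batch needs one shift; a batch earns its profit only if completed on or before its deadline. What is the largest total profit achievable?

212

By profit: E(d3,60), A(d1,54), C(d1,53), D(d4,50), G(d2,48), B(d2,45), F(d1,42)
E→slot 3; A→slot 1; C skipped; D→slot 4; G→slot 2; B skipped; F skipped.
Profit = 54 + 48 + 60 + 50 = 212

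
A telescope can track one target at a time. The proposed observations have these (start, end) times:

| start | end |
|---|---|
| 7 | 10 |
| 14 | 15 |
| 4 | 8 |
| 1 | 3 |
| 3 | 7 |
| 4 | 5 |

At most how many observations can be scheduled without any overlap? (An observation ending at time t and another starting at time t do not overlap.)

4

Sort by end time and greedily take each interval whose start is ≥ the last chosen end.
By end time: (1,3), (4,5), (3,7), (4,8), (7,10), (14,15).
Pick (1,3); next start ≥ 3 → (4,5); next start ≥ 5 → (7,10); next start ≥ 10 → (14,15).
Selected 4 observations.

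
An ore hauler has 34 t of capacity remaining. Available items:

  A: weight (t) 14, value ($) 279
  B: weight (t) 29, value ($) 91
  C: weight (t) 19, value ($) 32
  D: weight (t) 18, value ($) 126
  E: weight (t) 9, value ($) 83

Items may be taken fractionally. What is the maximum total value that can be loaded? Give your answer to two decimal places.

439.00

Ratios (sorted): A 19.93, E 9.22, D 7.00, B 3.14, C 1.68
take A (14 @ 279); take E (9 @ 83); take 11/18 of D → 77.00. Capacity used 34/34.
Total value = 439.00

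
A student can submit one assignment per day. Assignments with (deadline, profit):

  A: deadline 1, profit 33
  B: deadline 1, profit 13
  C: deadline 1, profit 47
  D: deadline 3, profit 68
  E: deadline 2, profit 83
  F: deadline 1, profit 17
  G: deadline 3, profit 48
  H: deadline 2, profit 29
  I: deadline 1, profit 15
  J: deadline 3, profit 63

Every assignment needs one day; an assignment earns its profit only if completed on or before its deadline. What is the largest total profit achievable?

214

Sort by profit descending; place each in the latest free slot ≤ its deadline.
Profit order: E=83 D=68 J=63 G=48 C=47 A=33 H=29 F=17 I=15 B=13
Assign: E→slot 2, D→slot 3, J→slot 1, G skipped, C skipped, A skipped, H skipped, F skipped, I skipped, B skipped.
Slots: [1:J] [2:E] [3:D]
Profit = 63 + 83 + 68 = 214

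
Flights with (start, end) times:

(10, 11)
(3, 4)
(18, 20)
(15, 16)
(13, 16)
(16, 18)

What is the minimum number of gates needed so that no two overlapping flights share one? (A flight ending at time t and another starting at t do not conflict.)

2

Events (time:±→running): 3:+→1 4:-→0 10:+→1 11:-→0 13:+→1 15:+→2 … peak 2.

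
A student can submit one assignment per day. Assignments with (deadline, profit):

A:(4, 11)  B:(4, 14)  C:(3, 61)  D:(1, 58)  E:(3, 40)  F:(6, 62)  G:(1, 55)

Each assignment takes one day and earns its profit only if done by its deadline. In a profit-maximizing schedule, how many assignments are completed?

5

Take jobs in profit order; each goes to the latest open slot no later than its deadline.
Profit order: F=62 C=61 D=58 G=55 E=40 B=14 A=11
Assign: F→slot 6, C→slot 3, D→slot 1, G skipped, E→slot 2, B→slot 4, A skipped.
Slots: [1:D] [2:E] [3:C] [4:B] [6:F]
5 of 7 scheduled.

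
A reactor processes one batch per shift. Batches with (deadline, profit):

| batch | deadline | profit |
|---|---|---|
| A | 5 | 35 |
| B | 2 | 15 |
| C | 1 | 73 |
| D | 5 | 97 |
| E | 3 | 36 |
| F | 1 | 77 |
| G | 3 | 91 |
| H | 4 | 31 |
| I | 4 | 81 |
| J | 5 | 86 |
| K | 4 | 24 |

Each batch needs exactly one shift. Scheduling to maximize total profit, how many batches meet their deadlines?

5

Take jobs in profit order; each goes to the latest open slot no later than its deadline.
Profit order: D=97 G=91 J=86 I=81 F=77 C=73 E=36 A=35 H=31 K=24 B=15
Assign: D→slot 5, G→slot 3, J→slot 4, I→slot 2, F→slot 1, C skipped, E skipped, A skipped, H skipped, K skipped, B skipped.
Slots: [1:F] [2:I] [3:G] [4:J] [5:D]
5 of 11 scheduled.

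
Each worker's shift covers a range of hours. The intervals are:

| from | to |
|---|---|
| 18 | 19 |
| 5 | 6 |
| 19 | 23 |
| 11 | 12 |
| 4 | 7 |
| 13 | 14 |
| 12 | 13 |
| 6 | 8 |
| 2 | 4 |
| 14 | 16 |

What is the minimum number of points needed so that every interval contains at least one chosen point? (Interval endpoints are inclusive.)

Process intervals by earliest right end; each time one isn't hit yet, stab at its right endpoint.
By right end: [2,4]  [5,6]  [4,7]  [6,8]  [11,12]  [12,13]  [13,14]  [14,16]  [18,19]  [19,23]
[2,4] uncovered → point at 4; [5,6] uncovered → point at 6; [11,12] uncovered → point at 12; [13,14] uncovered → point at 14; [18,19] uncovered → point at 19.
Points: 4, 6, 12, 14, 19 (5 total).

5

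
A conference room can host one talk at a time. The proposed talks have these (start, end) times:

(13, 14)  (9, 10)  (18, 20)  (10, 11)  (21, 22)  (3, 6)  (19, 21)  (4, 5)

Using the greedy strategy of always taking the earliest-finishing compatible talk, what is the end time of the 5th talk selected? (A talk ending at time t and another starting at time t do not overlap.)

By end time: (4,5), (3,6), (9,10), (10,11), (13,14), (18,20), (19,21), (21,22).
Pick (4,5); next start ≥ 5 → (9,10); next start ≥ 10 → (10,11); next start ≥ 11 → (13,14); next start ≥ 14 → (18,20); next start ≥ 20 → (21,22).
Selected: (4,5) (9,10) (10,11) (13,14) (18,20) (21,22)

20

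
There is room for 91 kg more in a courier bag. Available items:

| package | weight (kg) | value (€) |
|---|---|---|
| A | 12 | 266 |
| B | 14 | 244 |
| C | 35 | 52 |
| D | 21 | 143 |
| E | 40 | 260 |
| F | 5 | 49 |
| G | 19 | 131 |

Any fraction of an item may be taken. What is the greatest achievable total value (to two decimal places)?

963.00

Ratios (sorted): A 22.17, B 17.43, F 9.80, G 6.89, D 6.81, E 6.50, C 1.49
take A (12 @ 266); take B (14 @ 244); take F (5 @ 49); take G (19 @ 131); take D (21 @ 143); take 20/40 of E → 130.00. Capacity used 91/91.
Total value = 963.00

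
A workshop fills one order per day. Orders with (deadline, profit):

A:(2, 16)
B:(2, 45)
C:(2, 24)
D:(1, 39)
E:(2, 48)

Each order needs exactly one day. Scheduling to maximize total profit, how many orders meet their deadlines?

Take jobs in profit order; each goes to the latest open slot no later than its deadline.
By profit: E(d2,48), B(d2,45), D(d1,39), C(d2,24), A(d2,16)
E→slot 2; B→slot 1; D skipped; C skipped; A skipped.
2 of 5 scheduled.

2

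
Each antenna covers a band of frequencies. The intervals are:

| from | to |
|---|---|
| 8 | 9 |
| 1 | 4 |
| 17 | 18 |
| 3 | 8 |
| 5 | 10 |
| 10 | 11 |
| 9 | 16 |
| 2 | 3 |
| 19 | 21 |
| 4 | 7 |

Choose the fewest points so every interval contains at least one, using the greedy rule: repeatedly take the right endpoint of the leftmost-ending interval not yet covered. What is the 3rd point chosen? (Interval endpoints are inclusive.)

Sorted: [2,3] [1,4] [4,7] [3,8] [8,9] [5,10] [10,11] [9,16] [17,18] [19,21]
{[2,3],[1,4]} hit by 3; {[4,7],[3,8]} hit by 7; {[8,9],[5,10]} hit by 9; {[10,11],[9,16]} hit by 11; {[17,18]} hit by 18; {[19,21]} hit by 21.
Points: 3, 7, 9, 11, 18, 21 (6 total).

9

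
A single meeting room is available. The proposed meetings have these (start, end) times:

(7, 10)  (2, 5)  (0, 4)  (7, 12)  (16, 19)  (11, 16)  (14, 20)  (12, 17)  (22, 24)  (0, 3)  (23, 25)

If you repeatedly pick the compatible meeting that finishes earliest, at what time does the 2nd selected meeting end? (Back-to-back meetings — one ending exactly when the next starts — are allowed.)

Sort by end time and greedily take each interval whose start is ≥ the last chosen end.
Sorted by end: (0,3)  (0,4)  (2,5)  (7,10)  (7,12)  (11,16)  (12,17)  (16,19)  (14,20)  (22,24)  (23,25)
take (0,3); take (7,10); take (11,16); take (16,19); take (22,24); skip (23,25).
Selected: (0,3) (7,10) (11,16) (16,19) (22,24)

10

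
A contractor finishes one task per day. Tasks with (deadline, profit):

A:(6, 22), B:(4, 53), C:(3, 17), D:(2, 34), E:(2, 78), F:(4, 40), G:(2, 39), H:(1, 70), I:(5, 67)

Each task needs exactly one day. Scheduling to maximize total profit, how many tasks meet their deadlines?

6

Profit order: E=78 H=70 I=67 B=53 F=40 G=39 D=34 A=22 C=17
Assign: E→slot 2, H→slot 1, I→slot 5, B→slot 4, F→slot 3, G skipped, D skipped, A→slot 6, C skipped.
Slots: [1:H] [2:E] [3:F] [4:B] [5:I] [6:A]
6 of 9 scheduled.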